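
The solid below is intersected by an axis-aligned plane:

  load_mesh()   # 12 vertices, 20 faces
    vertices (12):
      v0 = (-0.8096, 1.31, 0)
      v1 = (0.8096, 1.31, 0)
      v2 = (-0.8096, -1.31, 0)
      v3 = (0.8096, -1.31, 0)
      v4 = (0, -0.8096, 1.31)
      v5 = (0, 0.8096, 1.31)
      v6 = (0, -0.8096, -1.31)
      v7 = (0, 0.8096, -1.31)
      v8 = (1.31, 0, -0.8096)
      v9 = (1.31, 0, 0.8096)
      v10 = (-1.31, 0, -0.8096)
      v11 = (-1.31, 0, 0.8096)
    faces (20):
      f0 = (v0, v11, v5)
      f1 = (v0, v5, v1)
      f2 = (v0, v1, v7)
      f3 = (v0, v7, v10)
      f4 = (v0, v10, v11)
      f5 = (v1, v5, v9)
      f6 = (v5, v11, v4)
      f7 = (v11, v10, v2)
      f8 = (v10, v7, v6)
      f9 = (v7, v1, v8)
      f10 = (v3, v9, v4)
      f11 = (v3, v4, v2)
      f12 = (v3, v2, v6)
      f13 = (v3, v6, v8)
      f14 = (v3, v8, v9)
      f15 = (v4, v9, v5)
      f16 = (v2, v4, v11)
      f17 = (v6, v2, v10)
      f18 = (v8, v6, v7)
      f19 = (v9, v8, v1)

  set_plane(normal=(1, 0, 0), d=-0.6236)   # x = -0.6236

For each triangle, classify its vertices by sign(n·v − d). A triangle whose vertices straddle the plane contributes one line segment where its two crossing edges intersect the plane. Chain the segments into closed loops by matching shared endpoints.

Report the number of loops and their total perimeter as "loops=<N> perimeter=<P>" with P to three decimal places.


loops=1 perimeter=7.346

Straddling triangles (10 of 20):
  (v0,v11,v5) [--+] → (-0.6236, 0.424206, 1.07179)–(-0.6236, 1.19504, 0.300963)  len=1.0901
  (v0,v5,v1) [-++] → (-0.6236, 1.19504, 0.300963)–(-0.6236, 1.31, 0)  len=0.3222
  (v0,v1,v7) [-++] → (-0.6236, 1.31, 0)–(-0.6236, 1.19504, -0.300963)  len=0.3222
  (v0,v7,v10) [-+-] → (-0.6236, 1.19504, -0.300963)–(-0.6236, 0.424206, -1.07179)  len=1.0901
  (v5,v11,v4) [+-+] → (-0.6236, 0.424206, 1.07179)–(-0.6236, -0.424206, 1.07179)  len=0.8484
  (v10,v7,v6) [-++] → (-0.6236, 0.424206, -1.07179)–(-0.6236, -0.424206, -1.07179)  len=0.8484
  (v3,v4,v2) [++-] → (-0.6236, -1.19504, 0.300963)–(-0.6236, -1.31, 0)  len=0.3222
  (v3,v2,v6) [+-+] → (-0.6236, -1.31, 0)–(-0.6236, -1.19504, -0.300963)  len=0.3222
  (v2,v4,v11) [-+-] → (-0.6236, -1.19504, 0.300963)–(-0.6236, -0.424206, 1.07179)  len=1.0901
  (v6,v2,v10) [+--] → (-0.6236, -1.19504, -0.300963)–(-0.6236, -0.424206, -1.07179)  len=1.0901

Chained into 1 loop(s):
  loop 1: 10 segments, perimeter = 7.3460
Total perimeter = 7.346


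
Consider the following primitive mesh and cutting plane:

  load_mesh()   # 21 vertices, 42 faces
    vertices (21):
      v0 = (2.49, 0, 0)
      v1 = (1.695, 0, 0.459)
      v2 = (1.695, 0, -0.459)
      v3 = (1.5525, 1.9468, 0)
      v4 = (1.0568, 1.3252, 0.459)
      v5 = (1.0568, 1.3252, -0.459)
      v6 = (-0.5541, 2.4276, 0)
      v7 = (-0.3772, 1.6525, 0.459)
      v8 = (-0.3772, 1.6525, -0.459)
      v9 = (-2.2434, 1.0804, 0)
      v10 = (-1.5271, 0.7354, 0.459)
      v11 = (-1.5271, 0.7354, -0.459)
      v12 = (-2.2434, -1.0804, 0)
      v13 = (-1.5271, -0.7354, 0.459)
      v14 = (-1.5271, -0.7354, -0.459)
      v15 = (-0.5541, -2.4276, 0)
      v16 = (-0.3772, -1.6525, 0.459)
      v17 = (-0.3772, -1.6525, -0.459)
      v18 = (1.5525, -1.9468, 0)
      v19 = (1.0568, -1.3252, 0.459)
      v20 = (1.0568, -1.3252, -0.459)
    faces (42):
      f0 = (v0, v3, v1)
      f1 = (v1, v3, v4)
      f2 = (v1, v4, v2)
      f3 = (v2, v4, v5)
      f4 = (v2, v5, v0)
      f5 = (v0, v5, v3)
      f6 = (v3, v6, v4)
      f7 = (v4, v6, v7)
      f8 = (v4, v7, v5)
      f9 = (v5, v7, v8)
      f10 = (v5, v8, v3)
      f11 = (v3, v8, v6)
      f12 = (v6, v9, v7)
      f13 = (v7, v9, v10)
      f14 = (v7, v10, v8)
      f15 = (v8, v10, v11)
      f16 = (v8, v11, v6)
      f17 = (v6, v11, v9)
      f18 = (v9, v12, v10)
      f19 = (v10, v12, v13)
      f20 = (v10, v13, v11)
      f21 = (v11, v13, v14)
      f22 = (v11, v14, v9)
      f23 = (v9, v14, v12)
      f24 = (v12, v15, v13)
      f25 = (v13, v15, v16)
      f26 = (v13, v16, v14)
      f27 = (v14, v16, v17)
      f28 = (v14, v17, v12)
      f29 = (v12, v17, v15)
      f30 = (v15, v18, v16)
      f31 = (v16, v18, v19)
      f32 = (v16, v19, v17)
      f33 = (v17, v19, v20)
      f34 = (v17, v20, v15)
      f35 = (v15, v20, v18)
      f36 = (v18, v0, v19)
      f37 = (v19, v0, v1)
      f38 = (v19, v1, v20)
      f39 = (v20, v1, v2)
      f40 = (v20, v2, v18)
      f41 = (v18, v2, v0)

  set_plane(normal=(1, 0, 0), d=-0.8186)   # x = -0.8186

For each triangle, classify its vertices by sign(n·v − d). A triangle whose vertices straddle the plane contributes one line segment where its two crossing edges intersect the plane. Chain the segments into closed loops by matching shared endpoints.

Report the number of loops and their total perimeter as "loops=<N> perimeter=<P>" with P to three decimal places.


Straddling triangles (12 of 42):
  (v6,v9,v7) [+-+] → (-0.8186, 2.21666, 0)–(-0.8186, 1.51718, 0.350436)  len=0.7824
  (v7,v9,v10) [+--] → (-0.8186, 1.51718, 0.350436)–(-0.8186, 1.30046, 0.459)  len=0.2424
  (v7,v10,v8) [+-+] → (-0.8186, 1.30046, 0.459)–(-0.8186, 1.30046, -0.106617)  len=0.5656
  (v8,v10,v11) [+--] → (-0.8186, 1.30046, -0.106617)–(-0.8186, 1.30046, -0.459)  len=0.3524
  (v8,v11,v6) [+-+] → (-0.8186, 1.30046, -0.459)–(-0.8186, 1.96759, -0.124774)  len=0.7462
  (v6,v11,v9) [+--] → (-0.8186, 1.96759, -0.124774)–(-0.8186, 2.21666, 0)  len=0.2786
  (v12,v15,v13) [-+-] → (-0.8186, -2.21666, 0)–(-0.8186, -1.96759, 0.124774)  len=0.2786
  (v13,v15,v16) [-++] → (-0.8186, -1.96759, 0.124774)–(-0.8186, -1.30046, 0.459)  len=0.7462
  (v13,v16,v14) [-+-] → (-0.8186, -1.30046, 0.459)–(-0.8186, -1.30046, 0.106617)  len=0.3524
  (v14,v16,v17) [-++] → (-0.8186, -1.30046, 0.106617)–(-0.8186, -1.30046, -0.459)  len=0.5656
  (v14,v17,v12) [-+-] → (-0.8186, -1.30046, -0.459)–(-0.8186, -1.51718, -0.350436)  len=0.2424
  (v12,v17,v15) [-++] → (-0.8186, -1.51718, -0.350436)–(-0.8186, -2.21666, 0)  len=0.7824

Chained into 2 loop(s):
  loop 1: 6 segments, perimeter = 2.9675
  loop 2: 6 segments, perimeter = 2.9675
Total perimeter = 5.935

loops=2 perimeter=5.935


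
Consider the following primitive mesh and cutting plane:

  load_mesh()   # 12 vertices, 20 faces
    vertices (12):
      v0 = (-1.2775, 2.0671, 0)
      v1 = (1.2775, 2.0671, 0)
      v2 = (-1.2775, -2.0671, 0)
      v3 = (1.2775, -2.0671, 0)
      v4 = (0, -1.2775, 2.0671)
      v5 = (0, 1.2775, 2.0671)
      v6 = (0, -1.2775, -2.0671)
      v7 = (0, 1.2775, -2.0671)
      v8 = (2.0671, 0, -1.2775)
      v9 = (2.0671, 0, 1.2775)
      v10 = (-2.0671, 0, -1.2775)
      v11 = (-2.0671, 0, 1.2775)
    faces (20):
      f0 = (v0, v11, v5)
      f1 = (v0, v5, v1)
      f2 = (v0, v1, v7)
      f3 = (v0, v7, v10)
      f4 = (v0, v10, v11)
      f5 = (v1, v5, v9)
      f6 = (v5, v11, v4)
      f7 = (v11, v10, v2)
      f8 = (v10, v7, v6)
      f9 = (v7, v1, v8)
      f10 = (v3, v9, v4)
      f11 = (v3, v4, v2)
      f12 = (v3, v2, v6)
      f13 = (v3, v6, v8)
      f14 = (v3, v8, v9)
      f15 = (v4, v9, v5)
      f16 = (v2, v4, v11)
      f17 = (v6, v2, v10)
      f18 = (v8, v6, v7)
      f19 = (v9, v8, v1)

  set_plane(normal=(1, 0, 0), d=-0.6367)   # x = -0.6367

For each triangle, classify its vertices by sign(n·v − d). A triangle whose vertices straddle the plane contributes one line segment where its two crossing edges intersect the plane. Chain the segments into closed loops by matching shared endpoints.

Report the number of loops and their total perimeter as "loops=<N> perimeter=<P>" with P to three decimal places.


loops=1 perimeter=12.428

Straddling triangles (10 of 20):
  (v0,v11,v5) [--+] → (-0.6367, 0.884009, 1.82389)–(-0.6367, 1.67103, 1.03687)  len=1.1130
  (v0,v5,v1) [-++] → (-0.6367, 1.67103, 1.03687)–(-0.6367, 2.0671, 0)  len=1.1099
  (v0,v1,v7) [-++] → (-0.6367, 2.0671, 0)–(-0.6367, 1.67103, -1.03687)  len=1.1099
  (v0,v7,v10) [-+-] → (-0.6367, 1.67103, -1.03687)–(-0.6367, 0.884009, -1.82389)  len=1.1130
  (v5,v11,v4) [+-+] → (-0.6367, 0.884009, 1.82389)–(-0.6367, -0.884009, 1.82389)  len=1.7680
  (v10,v7,v6) [-++] → (-0.6367, 0.884009, -1.82389)–(-0.6367, -0.884009, -1.82389)  len=1.7680
  (v3,v4,v2) [++-] → (-0.6367, -1.67103, 1.03687)–(-0.6367, -2.0671, 0)  len=1.1099
  (v3,v2,v6) [+-+] → (-0.6367, -2.0671, 0)–(-0.6367, -1.67103, -1.03687)  len=1.1099
  (v2,v4,v11) [-+-] → (-0.6367, -1.67103, 1.03687)–(-0.6367, -0.884009, 1.82389)  len=1.1130
  (v6,v2,v10) [+--] → (-0.6367, -1.67103, -1.03687)–(-0.6367, -0.884009, -1.82389)  len=1.1130

Chained into 1 loop(s):
  loop 1: 10 segments, perimeter = 12.4279
Total perimeter = 12.428


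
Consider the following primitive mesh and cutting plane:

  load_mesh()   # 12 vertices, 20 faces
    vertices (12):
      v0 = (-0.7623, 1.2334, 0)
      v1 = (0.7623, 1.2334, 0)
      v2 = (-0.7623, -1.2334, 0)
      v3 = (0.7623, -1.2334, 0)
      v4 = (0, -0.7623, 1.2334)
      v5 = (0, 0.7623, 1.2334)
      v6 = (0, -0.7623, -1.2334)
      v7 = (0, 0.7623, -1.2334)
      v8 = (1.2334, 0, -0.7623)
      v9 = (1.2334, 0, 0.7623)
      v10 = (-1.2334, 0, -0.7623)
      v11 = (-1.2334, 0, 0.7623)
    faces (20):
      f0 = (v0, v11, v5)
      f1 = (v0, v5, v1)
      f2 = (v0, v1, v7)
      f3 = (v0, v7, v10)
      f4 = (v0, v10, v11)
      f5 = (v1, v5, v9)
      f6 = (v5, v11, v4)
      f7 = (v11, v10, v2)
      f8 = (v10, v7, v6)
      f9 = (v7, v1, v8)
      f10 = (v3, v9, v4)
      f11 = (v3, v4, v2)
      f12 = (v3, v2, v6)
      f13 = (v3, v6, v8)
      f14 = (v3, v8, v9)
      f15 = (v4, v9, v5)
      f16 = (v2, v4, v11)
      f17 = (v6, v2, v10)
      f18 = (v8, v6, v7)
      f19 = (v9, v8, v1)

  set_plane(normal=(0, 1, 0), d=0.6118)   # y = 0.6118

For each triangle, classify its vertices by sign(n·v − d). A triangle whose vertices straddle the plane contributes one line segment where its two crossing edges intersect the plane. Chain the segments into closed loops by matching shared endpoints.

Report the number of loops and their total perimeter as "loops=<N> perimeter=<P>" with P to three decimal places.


loops=1 perimeter=6.857

Straddling triangles (10 of 20):
  (v0,v11,v5) [+-+] → (-0.999722, 0.6118, 0.384178)–(-0.243509, 0.6118, 1.14039)  len=1.0694
  (v0,v7,v10) [++-] → (-0.243509, 0.6118, -1.14039)–(-0.999722, 0.6118, -0.384178)  len=1.0694
  (v0,v10,v11) [+--] → (-0.999722, 0.6118, -0.384178)–(-0.999722, 0.6118, 0.384178)  len=0.7684
  (v1,v5,v9) [++-] → (0.243509, 0.6118, 1.14039)–(0.999722, 0.6118, 0.384178)  len=1.0694
  (v5,v11,v4) [+--] → (-0.243509, 0.6118, 1.14039)–(0, 0.6118, 1.2334)  len=0.2607
  (v10,v7,v6) [-+-] → (-0.243509, 0.6118, -1.14039)–(0, 0.6118, -1.2334)  len=0.2607
  (v7,v1,v8) [++-] → (0.999722, 0.6118, -0.384178)–(0.243509, 0.6118, -1.14039)  len=1.0694
  (v4,v9,v5) [--+] → (0.243509, 0.6118, 1.14039)–(0, 0.6118, 1.2334)  len=0.2607
  (v8,v6,v7) [--+] → (0, 0.6118, -1.2334)–(0.243509, 0.6118, -1.14039)  len=0.2607
  (v9,v8,v1) [--+] → (0.999722, 0.6118, -0.384178)–(0.999722, 0.6118, 0.384178)  len=0.7684

Chained into 1 loop(s):
  loop 1: 10 segments, perimeter = 6.8572
Total perimeter = 6.857


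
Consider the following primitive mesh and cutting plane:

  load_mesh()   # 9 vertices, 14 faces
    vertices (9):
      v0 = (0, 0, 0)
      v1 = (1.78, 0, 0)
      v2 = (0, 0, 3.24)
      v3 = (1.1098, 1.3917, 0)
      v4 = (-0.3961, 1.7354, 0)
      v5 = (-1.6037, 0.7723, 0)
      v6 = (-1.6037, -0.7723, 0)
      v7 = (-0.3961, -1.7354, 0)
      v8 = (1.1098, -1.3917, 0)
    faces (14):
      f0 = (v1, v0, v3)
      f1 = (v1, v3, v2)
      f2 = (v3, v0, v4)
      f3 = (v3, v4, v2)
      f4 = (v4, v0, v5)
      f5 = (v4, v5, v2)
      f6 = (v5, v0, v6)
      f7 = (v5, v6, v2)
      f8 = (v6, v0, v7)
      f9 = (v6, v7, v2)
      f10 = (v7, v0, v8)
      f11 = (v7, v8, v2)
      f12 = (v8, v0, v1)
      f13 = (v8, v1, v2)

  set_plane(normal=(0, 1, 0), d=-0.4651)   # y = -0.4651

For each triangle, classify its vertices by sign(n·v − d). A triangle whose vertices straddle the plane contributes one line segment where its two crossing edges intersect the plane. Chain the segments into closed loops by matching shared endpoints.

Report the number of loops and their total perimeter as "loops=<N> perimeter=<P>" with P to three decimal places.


loops=1 perimeter=8.965

Straddling triangles (8 of 14):
  (v5,v0,v6) [++-] → (-0.965792, -0.4651, 0)–(-1.6037, -0.4651, 0)  len=0.6379
  (v5,v6,v2) [+-+] → (-1.6037, -0.4651, 0)–(-0.965792, -0.4651, 1.28878)  len=1.4380
  (v6,v0,v7) [-+-] → (-0.965792, -0.4651, 0)–(-0.106158, -0.4651, 0)  len=0.8596
  (v6,v7,v2) [--+] → (-0.106158, -0.4651, 2.37166)–(-0.965792, -0.4651, 1.28878)  len=1.3826
  (v7,v0,v8) [-+-] → (-0.106158, -0.4651, 0)–(0.37089, -0.4651, 0)  len=0.4770
  (v7,v8,v2) [--+] → (0.37089, -0.4651, 2.15721)–(-0.106158, -0.4651, 2.37166)  len=0.5230
  (v8,v0,v1) [-++] → (0.37089, -0.4651, 0)–(1.55602, -0.4651, 0)  len=1.1851
  (v8,v1,v2) [-++] → (1.55602, -0.4651, 0)–(0.37089, -0.4651, 2.15721)  len=2.4613

Chained into 1 loop(s):
  loop 1: 8 segments, perimeter = 8.9647
Total perimeter = 8.965


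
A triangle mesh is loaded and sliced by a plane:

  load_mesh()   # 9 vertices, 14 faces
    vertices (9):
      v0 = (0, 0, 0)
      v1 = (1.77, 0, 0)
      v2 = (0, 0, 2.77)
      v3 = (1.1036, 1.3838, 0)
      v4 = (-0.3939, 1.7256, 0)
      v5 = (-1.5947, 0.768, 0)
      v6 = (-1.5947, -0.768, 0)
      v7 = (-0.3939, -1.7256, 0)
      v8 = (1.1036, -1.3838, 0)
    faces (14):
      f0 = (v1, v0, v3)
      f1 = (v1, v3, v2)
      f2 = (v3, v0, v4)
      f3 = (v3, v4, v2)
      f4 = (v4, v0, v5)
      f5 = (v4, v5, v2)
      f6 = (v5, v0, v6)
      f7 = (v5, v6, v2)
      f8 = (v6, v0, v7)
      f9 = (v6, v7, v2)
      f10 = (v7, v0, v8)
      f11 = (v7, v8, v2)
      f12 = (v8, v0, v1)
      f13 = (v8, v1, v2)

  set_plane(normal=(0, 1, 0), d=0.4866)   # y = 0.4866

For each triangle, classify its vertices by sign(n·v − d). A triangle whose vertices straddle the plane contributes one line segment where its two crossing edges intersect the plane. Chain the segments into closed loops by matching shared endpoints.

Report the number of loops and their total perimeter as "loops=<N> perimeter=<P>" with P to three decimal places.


Straddling triangles (8 of 14):
  (v1,v0,v3) [--+] → (0.38807, 0.4866, 0)–(1.53567, 0.4866, 0)  len=1.1476
  (v1,v3,v2) [-+-] → (1.53567, 0.4866, 0)–(0.38807, 0.4866, 1.79596)  len=2.1313
  (v3,v0,v4) [+-+] → (0.38807, 0.4866, 0)–(-0.111075, 0.4866, 0)  len=0.4991
  (v3,v4,v2) [++-] → (-0.111075, 0.4866, 1.98889)–(0.38807, 0.4866, 1.79596)  len=0.5351
  (v4,v0,v5) [+-+] → (-0.111075, 0.4866, 0)–(-1.01039, 0.4866, 0)  len=0.8993
  (v4,v5,v2) [++-] → (-1.01039, 0.4866, 1.01495)–(-0.111075, 0.4866, 1.98889)  len=1.3256
  (v5,v0,v6) [+--] → (-1.01039, 0.4866, 0)–(-1.5947, 0.4866, 0)  len=0.5843
  (v5,v6,v2) [+--] → (-1.5947, 0.4866, 0)–(-1.01039, 0.4866, 1.01495)  len=1.1711

Chained into 1 loop(s):
  loop 1: 8 segments, perimeter = 8.2936
Total perimeter = 8.294

loops=1 perimeter=8.294


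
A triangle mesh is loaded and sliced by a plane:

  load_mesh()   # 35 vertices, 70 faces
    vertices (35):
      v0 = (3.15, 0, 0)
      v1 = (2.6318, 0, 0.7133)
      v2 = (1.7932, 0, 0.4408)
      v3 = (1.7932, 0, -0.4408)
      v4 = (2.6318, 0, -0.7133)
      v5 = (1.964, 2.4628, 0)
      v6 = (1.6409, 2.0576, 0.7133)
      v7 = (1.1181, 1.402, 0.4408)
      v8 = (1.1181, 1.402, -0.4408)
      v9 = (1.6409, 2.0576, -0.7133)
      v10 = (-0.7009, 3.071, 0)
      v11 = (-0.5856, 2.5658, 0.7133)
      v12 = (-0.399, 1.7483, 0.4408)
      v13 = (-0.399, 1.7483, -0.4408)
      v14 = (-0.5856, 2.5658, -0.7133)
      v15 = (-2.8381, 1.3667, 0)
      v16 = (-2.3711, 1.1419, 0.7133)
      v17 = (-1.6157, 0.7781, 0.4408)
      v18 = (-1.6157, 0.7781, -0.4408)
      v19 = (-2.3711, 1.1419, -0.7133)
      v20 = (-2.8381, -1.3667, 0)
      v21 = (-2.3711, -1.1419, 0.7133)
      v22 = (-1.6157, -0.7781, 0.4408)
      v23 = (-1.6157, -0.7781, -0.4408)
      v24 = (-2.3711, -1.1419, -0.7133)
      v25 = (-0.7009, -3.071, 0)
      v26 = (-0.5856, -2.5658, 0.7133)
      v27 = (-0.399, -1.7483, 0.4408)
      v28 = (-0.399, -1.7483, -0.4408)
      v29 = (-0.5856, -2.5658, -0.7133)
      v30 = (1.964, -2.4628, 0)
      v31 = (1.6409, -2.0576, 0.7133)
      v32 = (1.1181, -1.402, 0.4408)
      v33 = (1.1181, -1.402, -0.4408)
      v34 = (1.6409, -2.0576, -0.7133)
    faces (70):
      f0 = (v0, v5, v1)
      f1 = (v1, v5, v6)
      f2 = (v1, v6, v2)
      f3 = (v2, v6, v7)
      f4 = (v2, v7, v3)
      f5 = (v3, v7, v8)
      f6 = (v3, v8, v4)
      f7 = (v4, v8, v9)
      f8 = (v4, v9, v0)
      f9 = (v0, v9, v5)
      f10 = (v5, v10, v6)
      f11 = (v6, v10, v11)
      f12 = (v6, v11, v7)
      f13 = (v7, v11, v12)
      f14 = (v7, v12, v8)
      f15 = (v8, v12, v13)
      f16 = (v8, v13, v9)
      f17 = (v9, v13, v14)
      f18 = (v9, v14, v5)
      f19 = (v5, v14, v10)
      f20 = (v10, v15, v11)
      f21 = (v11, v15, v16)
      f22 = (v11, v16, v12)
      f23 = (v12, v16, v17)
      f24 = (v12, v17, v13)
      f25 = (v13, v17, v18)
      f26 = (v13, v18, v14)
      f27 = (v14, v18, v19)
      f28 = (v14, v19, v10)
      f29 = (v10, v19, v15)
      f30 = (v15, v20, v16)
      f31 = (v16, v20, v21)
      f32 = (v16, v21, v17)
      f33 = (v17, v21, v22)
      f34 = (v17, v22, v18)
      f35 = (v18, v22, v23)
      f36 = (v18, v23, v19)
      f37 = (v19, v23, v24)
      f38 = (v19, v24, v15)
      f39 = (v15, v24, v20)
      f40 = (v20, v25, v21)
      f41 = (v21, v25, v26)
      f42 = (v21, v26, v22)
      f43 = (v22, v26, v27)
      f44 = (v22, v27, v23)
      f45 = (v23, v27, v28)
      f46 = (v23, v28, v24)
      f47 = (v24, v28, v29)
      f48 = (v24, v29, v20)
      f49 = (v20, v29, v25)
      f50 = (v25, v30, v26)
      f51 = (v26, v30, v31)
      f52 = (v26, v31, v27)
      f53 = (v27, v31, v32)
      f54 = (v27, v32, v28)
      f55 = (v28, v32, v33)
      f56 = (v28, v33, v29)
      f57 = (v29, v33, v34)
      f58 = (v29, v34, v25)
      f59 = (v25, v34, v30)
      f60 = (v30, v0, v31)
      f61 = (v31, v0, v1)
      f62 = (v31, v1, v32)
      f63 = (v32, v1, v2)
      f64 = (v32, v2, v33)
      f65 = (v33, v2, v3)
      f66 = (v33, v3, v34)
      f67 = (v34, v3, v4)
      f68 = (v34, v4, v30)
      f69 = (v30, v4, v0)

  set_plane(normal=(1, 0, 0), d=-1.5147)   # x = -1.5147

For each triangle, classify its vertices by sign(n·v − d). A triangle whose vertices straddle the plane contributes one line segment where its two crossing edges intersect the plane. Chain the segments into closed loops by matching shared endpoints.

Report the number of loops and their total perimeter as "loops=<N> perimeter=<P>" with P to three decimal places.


loops=2 perimeter=9.500

Straddling triangles (20 of 70):
  (v10,v15,v11) [+-+] → (-1.5147, 2.42204, 0)–(-1.5147, 2.0712, 0.419082)  len=0.5465
  (v11,v15,v16) [+--] → (-1.5147, 2.0712, 0.419082)–(-1.5147, 1.82486, 0.7133)  len=0.3837
  (v11,v16,v12) [+-+] → (-1.5147, 1.82486, 0.7133)–(-1.5147, 1.40523, 0.594965)  len=0.4360
  (v12,v16,v17) [+--] → (-1.5147, 1.40523, 0.594965)–(-1.5147, 0.858638, 0.4408)  len=0.5679
  (v12,v17,v13) [+-+] → (-1.5147, 0.858638, 0.4408)–(-1.5147, 0.858638, 0.367617)  len=0.0732
  (v13,v17,v18) [+--] → (-1.5147, 0.858638, 0.367617)–(-1.5147, 0.858638, -0.4408)  len=0.8084
  (v13,v18,v14) [+-+] → (-1.5147, 0.858638, -0.4408)–(-1.5147, 0.953382, -0.467518)  len=0.0984
  (v14,v18,v19) [+--] → (-1.5147, 0.953382, -0.467518)–(-1.5147, 1.82486, -0.7133)  len=0.9055
  (v14,v19,v10) [+-+] → (-1.5147, 1.82486, -0.7133)–(-1.5147, 2.13105, -0.347553)  len=0.4770
  (v10,v19,v15) [+--] → (-1.5147, 2.13105, -0.347553)–(-1.5147, 2.42204, 0)  len=0.4533
  (v20,v25,v21) [-+-] → (-1.5147, -2.42204, 0)–(-1.5147, -2.13105, 0.347553)  len=0.4533
  (v21,v25,v26) [-++] → (-1.5147, -2.13105, 0.347553)–(-1.5147, -1.82486, 0.7133)  len=0.4770
  (v21,v26,v22) [-+-] → (-1.5147, -1.82486, 0.7133)–(-1.5147, -0.953382, 0.467518)  len=0.9055
  (v22,v26,v27) [-++] → (-1.5147, -0.953382, 0.467518)–(-1.5147, -0.858638, 0.4408)  len=0.0984
  (v22,v27,v23) [-+-] → (-1.5147, -0.858638, 0.4408)–(-1.5147, -0.858638, -0.367617)  len=0.8084
  (v23,v27,v28) [-++] → (-1.5147, -0.858638, -0.367617)–(-1.5147, -0.858638, -0.4408)  len=0.0732
  (v23,v28,v24) [-+-] → (-1.5147, -0.858638, -0.4408)–(-1.5147, -1.40523, -0.594965)  len=0.5679
  (v24,v28,v29) [-++] → (-1.5147, -1.40523, -0.594965)–(-1.5147, -1.82486, -0.7133)  len=0.4360
  (v24,v29,v20) [-+-] → (-1.5147, -1.82486, -0.7133)–(-1.5147, -2.0712, -0.419082)  len=0.3837
  (v20,v29,v25) [-++] → (-1.5147, -2.0712, -0.419082)–(-1.5147, -2.42204, 0)  len=0.5465

Chained into 2 loop(s):
  loop 1: 10 segments, perimeter = 4.7500
  loop 2: 10 segments, perimeter = 4.7500
Total perimeter = 9.500


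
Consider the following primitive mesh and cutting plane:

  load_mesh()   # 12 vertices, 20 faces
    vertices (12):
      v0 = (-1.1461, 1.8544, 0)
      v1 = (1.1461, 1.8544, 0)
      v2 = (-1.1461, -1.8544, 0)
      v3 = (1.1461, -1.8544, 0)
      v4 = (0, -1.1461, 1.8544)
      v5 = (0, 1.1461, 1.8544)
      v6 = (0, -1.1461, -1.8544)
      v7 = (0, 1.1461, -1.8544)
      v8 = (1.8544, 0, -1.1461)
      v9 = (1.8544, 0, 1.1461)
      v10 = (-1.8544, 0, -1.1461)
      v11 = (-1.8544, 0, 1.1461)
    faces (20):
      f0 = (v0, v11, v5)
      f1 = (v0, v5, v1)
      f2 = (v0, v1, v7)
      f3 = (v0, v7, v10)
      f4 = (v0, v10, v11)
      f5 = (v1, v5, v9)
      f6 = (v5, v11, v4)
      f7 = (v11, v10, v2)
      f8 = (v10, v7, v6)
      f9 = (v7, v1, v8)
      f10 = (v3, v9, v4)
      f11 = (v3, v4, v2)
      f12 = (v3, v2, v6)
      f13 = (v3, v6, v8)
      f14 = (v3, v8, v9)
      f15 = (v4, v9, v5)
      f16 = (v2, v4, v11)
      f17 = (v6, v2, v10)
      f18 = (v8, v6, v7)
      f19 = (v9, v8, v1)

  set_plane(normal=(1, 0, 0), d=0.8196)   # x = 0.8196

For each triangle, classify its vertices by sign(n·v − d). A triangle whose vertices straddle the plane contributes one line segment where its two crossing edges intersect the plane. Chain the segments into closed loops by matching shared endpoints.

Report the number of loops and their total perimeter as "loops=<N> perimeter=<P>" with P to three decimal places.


Straddling triangles (10 of 20):
  (v0,v5,v1) [--+] → (0.8196, 1.65262, 0.52828)–(0.8196, 1.8544, 0)  len=0.5655
  (v0,v1,v7) [-+-] → (0.8196, 1.8544, 0)–(0.8196, 1.65262, -0.52828)  len=0.5655
  (v1,v5,v9) [+-+] → (0.8196, 1.65262, 0.52828)–(0.8196, 0.639551, 1.54135)  len=1.4327
  (v7,v1,v8) [-++] → (0.8196, 1.65262, -0.52828)–(0.8196, 0.639551, -1.54135)  len=1.4327
  (v3,v9,v4) [++-] → (0.8196, -0.639551, 1.54135)–(0.8196, -1.65262, 0.52828)  len=1.4327
  (v3,v4,v2) [+--] → (0.8196, -1.65262, 0.52828)–(0.8196, -1.8544, 0)  len=0.5655
  (v3,v2,v6) [+--] → (0.8196, -1.8544, 0)–(0.8196, -1.65262, -0.52828)  len=0.5655
  (v3,v6,v8) [+-+] → (0.8196, -1.65262, -0.52828)–(0.8196, -0.639551, -1.54135)  len=1.4327
  (v4,v9,v5) [-+-] → (0.8196, -0.639551, 1.54135)–(0.8196, 0.639551, 1.54135)  len=1.2791
  (v8,v6,v7) [+--] → (0.8196, -0.639551, -1.54135)–(0.8196, 0.639551, -1.54135)  len=1.2791

Chained into 1 loop(s):
  loop 1: 10 segments, perimeter = 10.5510
Total perimeter = 10.551

loops=1 perimeter=10.551


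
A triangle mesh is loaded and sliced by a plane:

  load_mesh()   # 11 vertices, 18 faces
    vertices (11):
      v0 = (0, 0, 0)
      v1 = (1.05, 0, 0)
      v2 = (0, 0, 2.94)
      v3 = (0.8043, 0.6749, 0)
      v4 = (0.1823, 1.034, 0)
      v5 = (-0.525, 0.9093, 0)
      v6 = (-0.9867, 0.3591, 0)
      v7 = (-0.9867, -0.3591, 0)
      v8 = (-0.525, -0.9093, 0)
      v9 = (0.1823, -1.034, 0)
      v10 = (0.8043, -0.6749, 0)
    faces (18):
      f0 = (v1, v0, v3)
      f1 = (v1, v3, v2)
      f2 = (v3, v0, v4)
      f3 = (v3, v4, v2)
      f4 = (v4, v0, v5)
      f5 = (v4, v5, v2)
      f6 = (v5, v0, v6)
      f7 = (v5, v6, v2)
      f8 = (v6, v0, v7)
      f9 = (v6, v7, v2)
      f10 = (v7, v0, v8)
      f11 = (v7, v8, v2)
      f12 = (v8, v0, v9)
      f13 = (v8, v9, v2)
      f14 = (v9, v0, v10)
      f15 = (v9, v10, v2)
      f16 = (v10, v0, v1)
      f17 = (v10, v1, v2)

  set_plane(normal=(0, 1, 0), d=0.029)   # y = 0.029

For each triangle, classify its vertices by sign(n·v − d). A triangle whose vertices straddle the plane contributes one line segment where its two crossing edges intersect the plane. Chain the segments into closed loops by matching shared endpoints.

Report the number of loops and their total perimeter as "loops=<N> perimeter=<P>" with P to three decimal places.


loops=1 perimeter=8.099

Straddling triangles (10 of 18):
  (v1,v0,v3) [--+] → (0.0345602, 0.029, 0)–(1.03944, 0.029, 0)  len=1.0049
  (v1,v3,v2) [-+-] → (1.03944, 0.029, 0)–(0.0345602, 0.029, 2.81367)  len=2.9877
  (v3,v0,v4) [+-+] → (0.0345602, 0.029, 0)–(0.00511286, 0.029, 0)  len=0.0294
  (v3,v4,v2) [++-] → (0.00511286, 0.029, 2.85754)–(0.0345602, 0.029, 2.81367)  len=0.0528
  (v4,v0,v5) [+-+] → (0.00511286, 0.029, 0)–(-0.0167436, 0.029, 0)  len=0.0219
  (v4,v5,v2) [++-] → (-0.0167436, 0.029, 2.84624)–(0.00511286, 0.029, 2.85754)  len=0.0246
  (v5,v0,v6) [+-+] → (-0.0167436, 0.029, 0)–(-0.0796834, 0.029, 0)  len=0.0629
  (v5,v6,v2) [++-] → (-0.0796834, 0.029, 2.70257)–(-0.0167436, 0.029, 2.84624)  len=0.1568
  (v6,v0,v7) [+--] → (-0.0796834, 0.029, 0)–(-0.9867, 0.029, 0)  len=0.9070
  (v6,v7,v2) [+--] → (-0.9867, 0.029, 0)–(-0.0796834, 0.029, 2.70257)  len=2.8507

Chained into 1 loop(s):
  loop 1: 10 segments, perimeter = 8.0989
Total perimeter = 8.099


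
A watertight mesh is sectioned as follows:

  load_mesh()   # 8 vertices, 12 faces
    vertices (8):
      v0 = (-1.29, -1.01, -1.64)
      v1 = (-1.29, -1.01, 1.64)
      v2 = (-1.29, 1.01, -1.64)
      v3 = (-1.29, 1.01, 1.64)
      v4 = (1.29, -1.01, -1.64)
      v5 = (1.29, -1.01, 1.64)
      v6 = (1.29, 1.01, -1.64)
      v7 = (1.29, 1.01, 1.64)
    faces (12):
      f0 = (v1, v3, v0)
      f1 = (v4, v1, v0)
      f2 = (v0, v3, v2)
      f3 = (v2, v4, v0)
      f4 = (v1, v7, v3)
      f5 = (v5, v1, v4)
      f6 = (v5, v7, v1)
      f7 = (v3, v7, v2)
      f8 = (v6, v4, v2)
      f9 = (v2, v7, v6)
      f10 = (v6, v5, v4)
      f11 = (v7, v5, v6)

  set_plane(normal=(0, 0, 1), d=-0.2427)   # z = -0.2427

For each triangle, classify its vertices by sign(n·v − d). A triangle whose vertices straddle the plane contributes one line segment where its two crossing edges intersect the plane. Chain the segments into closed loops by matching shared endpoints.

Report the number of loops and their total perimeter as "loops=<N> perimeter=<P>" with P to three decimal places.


loops=1 perimeter=9.200

Straddling triangles (8 of 12):
  (v1,v3,v0) [++-] → (-1.29, -0.149468, -0.2427)–(-1.29, -1.01, -0.2427)  len=0.8605
  (v4,v1,v0) [-+-] → (0.190904, -1.01, -0.2427)–(-1.29, -1.01, -0.2427)  len=1.4809
  (v0,v3,v2) [-+-] → (-1.29, -0.149468, -0.2427)–(-1.29, 1.01, -0.2427)  len=1.1595
  (v5,v1,v4) [++-] → (0.190904, -1.01, -0.2427)–(1.29, -1.01, -0.2427)  len=1.0991
  (v3,v7,v2) [++-] → (-0.190904, 1.01, -0.2427)–(-1.29, 1.01, -0.2427)  len=1.0991
  (v2,v7,v6) [-+-] → (-0.190904, 1.01, -0.2427)–(1.29, 1.01, -0.2427)  len=1.4809
  (v6,v5,v4) [-+-] → (1.29, 0.149468, -0.2427)–(1.29, -1.01, -0.2427)  len=1.1595
  (v7,v5,v6) [++-] → (1.29, 0.149468, -0.2427)–(1.29, 1.01, -0.2427)  len=0.8605

Chained into 1 loop(s):
  loop 1: 8 segments, perimeter = 9.2000
Total perimeter = 9.200


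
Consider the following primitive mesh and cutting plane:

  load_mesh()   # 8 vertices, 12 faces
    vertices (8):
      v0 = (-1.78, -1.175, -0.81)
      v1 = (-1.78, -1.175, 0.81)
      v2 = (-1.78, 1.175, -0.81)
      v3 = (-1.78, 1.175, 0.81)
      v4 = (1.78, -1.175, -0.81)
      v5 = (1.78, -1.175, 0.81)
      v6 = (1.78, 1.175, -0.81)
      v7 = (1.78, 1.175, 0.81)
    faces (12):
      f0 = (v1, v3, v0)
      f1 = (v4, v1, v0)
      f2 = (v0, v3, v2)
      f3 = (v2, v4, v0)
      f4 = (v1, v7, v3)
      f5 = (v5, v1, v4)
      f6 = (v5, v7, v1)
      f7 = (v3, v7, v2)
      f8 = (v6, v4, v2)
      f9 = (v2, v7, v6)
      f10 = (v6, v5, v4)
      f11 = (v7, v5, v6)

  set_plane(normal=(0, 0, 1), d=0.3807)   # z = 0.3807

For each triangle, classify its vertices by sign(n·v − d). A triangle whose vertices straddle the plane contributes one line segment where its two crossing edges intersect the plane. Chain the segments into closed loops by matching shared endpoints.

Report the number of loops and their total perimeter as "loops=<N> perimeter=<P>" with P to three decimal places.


Straddling triangles (8 of 12):
  (v1,v3,v0) [++-] → (-1.78, 0.55225, 0.3807)–(-1.78, -1.175, 0.3807)  len=1.7273
  (v4,v1,v0) [-+-] → (-0.8366, -1.175, 0.3807)–(-1.78, -1.175, 0.3807)  len=0.9434
  (v0,v3,v2) [-+-] → (-1.78, 0.55225, 0.3807)–(-1.78, 1.175, 0.3807)  len=0.6228
  (v5,v1,v4) [++-] → (-0.8366, -1.175, 0.3807)–(1.78, -1.175, 0.3807)  len=2.6166
  (v3,v7,v2) [++-] → (0.8366, 1.175, 0.3807)–(-1.78, 1.175, 0.3807)  len=2.6166
  (v2,v7,v6) [-+-] → (0.8366, 1.175, 0.3807)–(1.78, 1.175, 0.3807)  len=0.9434
  (v6,v5,v4) [-+-] → (1.78, -0.55225, 0.3807)–(1.78, -1.175, 0.3807)  len=0.6228
  (v7,v5,v6) [++-] → (1.78, -0.55225, 0.3807)–(1.78, 1.175, 0.3807)  len=1.7273

Chained into 1 loop(s):
  loop 1: 8 segments, perimeter = 11.8200
Total perimeter = 11.820

loops=1 perimeter=11.820


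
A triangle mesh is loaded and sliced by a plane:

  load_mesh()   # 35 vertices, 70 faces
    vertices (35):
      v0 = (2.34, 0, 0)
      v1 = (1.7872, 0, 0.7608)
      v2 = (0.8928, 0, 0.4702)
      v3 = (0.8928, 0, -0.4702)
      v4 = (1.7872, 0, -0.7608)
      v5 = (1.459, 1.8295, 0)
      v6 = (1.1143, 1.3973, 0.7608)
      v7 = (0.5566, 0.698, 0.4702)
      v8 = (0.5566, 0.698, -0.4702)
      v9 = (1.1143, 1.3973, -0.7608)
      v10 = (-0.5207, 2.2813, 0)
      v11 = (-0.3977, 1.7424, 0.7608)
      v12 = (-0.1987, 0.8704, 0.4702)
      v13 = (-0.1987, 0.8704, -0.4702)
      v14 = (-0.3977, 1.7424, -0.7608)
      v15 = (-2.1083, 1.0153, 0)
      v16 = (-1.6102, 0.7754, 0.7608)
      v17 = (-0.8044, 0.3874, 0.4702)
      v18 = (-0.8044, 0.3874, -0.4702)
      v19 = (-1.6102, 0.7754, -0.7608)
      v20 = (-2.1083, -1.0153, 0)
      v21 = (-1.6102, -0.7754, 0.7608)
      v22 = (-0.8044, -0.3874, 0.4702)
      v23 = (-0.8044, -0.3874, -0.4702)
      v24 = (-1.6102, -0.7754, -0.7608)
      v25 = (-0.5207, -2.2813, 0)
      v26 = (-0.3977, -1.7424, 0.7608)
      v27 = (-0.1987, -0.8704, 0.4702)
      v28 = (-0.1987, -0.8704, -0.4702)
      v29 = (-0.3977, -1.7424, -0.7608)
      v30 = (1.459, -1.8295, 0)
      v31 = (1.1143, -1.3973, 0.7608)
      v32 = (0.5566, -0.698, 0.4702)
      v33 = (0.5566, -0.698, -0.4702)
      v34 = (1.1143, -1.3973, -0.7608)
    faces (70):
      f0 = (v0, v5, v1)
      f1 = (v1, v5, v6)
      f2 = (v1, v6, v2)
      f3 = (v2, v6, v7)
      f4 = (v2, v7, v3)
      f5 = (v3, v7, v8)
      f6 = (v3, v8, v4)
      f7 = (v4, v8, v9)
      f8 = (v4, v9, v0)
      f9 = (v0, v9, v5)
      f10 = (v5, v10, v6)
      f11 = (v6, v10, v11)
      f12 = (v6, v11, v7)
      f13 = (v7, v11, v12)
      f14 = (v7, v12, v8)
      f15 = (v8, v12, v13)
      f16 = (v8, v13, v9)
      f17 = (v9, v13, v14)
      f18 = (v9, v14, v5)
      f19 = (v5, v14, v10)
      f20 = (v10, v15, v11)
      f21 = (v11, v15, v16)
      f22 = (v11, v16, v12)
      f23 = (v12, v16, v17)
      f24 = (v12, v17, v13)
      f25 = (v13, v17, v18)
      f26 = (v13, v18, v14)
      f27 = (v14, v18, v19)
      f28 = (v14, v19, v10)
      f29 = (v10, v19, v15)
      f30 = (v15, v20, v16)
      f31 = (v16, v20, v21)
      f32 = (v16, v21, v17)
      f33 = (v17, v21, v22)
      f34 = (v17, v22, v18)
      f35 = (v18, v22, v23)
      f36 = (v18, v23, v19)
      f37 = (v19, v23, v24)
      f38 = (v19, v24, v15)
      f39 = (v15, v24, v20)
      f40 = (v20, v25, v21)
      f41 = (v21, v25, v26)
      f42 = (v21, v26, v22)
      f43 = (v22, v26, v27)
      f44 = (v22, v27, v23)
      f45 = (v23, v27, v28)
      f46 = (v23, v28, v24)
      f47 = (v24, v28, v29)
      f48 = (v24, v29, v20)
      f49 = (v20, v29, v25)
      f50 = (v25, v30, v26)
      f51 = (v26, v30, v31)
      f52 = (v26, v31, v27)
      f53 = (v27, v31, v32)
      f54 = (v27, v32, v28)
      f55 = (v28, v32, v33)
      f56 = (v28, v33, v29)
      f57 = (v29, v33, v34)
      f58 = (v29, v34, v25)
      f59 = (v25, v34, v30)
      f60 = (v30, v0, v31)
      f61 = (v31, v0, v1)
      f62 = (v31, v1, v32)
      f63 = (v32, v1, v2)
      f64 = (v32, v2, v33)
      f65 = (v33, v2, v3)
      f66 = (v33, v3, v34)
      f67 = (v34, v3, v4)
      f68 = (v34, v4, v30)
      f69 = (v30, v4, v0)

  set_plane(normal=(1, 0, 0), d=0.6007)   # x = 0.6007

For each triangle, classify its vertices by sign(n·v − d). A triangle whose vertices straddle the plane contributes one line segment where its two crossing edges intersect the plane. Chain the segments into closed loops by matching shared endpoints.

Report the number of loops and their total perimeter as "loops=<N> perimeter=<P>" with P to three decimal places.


Straddling triangles (24 of 70):
  (v2,v6,v7) [++-] → (0.6007, 0.753297, 0.493179)–(0.6007, 0.606442, 0.4702)  len=0.1486
  (v2,v7,v3) [+-+] → (0.6007, 0.606442, 0.4702)–(0.6007, 0.606442, 0.346846)  len=0.1234
  (v3,v7,v8) [+--] → (0.6007, 0.606442, 0.346846)–(0.6007, 0.606442, -0.4702)  len=0.8170
  (v3,v8,v4) [+-+] → (0.6007, 0.606442, -0.4702)–(0.6007, 0.672986, -0.480614)  len=0.0674
  (v4,v8,v9) [+-+] → (0.6007, 0.672986, -0.480614)–(0.6007, 0.753297, -0.493179)  len=0.0813
  (v5,v10,v6) [+-+] → (0.6007, 2.02538, 0)–(0.6007, 1.67499, 0.521811)  len=0.6285
  (v6,v10,v11) [+--] → (0.6007, 1.67499, 0.521811)–(0.6007, 1.51452, 0.7608)  len=0.2879
  (v6,v11,v7) [+--] → (0.6007, 1.51452, 0.7608)–(0.6007, 0.753297, 0.493179)  len=0.8069
  (v8,v13,v9) [--+] → (0.6007, 1.1912, -0.647127)–(0.6007, 0.753297, -0.493179)  len=0.4642
  (v9,v13,v14) [+--] → (0.6007, 1.1912, -0.647127)–(0.6007, 1.51452, -0.7608)  len=0.3427
  (v9,v14,v5) [+-+] → (0.6007, 1.51452, -0.7608)–(0.6007, 1.78924, -0.351696)  len=0.4928
  (v5,v14,v10) [+--] → (0.6007, 1.78924, -0.351696)–(0.6007, 2.02538, 0)  len=0.4236
  (v25,v30,v26) [-+-] → (0.6007, -2.02538, 0)–(0.6007, -1.78924, 0.351696)  len=0.4236
  (v26,v30,v31) [-++] → (0.6007, -1.78924, 0.351696)–(0.6007, -1.51452, 0.7608)  len=0.4928
  (v26,v31,v27) [-+-] → (0.6007, -1.51452, 0.7608)–(0.6007, -1.1912, 0.647127)  len=0.3427
  (v27,v31,v32) [-+-] → (0.6007, -1.1912, 0.647127)–(0.6007, -0.753297, 0.493179)  len=0.4642
  (v29,v33,v34) [--+] → (0.6007, -0.753297, -0.493179)–(0.6007, -1.51452, -0.7608)  len=0.8069
  (v29,v34,v25) [-+-] → (0.6007, -1.51452, -0.7608)–(0.6007, -1.67499, -0.521811)  len=0.2879
  (v25,v34,v30) [-++] → (0.6007, -1.67499, -0.521811)–(0.6007, -2.02538, 0)  len=0.6285
  (v31,v1,v32) [++-] → (0.6007, -0.672986, 0.480614)–(0.6007, -0.753297, 0.493179)  len=0.0813
  (v32,v1,v2) [-++] → (0.6007, -0.672986, 0.480614)–(0.6007, -0.606442, 0.4702)  len=0.0674
  (v32,v2,v33) [-+-] → (0.6007, -0.606442, 0.4702)–(0.6007, -0.606442, -0.346846)  len=0.8170
  (v33,v2,v3) [-++] → (0.6007, -0.606442, -0.346846)–(0.6007, -0.606442, -0.4702)  len=0.1234
  (v33,v3,v34) [-++] → (0.6007, -0.606442, -0.4702)–(0.6007, -0.753297, -0.493179)  len=0.1486

Chained into 2 loop(s):
  loop 1: 12 segments, perimeter = 4.6843
  loop 2: 12 segments, perimeter = 4.6843
Total perimeter = 9.369

loops=2 perimeter=9.369


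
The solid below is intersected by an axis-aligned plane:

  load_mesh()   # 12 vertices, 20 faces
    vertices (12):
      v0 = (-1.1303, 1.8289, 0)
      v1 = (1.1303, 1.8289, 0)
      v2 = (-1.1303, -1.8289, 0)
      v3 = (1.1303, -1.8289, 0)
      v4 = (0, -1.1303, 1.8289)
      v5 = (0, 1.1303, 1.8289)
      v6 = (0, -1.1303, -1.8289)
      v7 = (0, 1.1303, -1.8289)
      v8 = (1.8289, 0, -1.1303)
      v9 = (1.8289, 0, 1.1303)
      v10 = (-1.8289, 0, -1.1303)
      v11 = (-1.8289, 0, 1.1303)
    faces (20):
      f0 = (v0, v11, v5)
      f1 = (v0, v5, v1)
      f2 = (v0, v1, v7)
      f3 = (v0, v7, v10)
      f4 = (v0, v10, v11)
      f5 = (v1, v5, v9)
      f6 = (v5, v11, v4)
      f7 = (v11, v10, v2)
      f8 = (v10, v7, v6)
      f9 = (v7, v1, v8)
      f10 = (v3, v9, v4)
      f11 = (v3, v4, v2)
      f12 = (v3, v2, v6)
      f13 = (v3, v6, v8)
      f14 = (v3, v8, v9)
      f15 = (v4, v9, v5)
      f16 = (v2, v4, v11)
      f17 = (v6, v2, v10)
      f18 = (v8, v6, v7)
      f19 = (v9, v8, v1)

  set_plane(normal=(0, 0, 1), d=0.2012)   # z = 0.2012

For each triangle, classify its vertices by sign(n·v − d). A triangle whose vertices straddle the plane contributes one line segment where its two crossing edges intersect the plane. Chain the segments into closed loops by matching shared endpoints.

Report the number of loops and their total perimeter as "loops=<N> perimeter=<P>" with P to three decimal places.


Straddling triangles (10 of 20):
  (v0,v11,v5) [-++] → (-1.25465, 1.50335, 0.2012)–(-1.00595, 1.75205, 0.2012)  len=0.3517
  (v0,v5,v1) [-+-] → (-1.00595, 1.75205, 0.2012)–(1.00595, 1.75205, 0.2012)  len=2.0119
  (v0,v10,v11) [--+] → (-1.8289, 0, 0.2012)–(-1.25465, 1.50335, 0.2012)  len=1.6093
  (v1,v5,v9) [-++] → (1.00595, 1.75205, 0.2012)–(1.25465, 1.50335, 0.2012)  len=0.3517
  (v11,v10,v2) [+--] → (-1.8289, 0, 0.2012)–(-1.25465, -1.50335, 0.2012)  len=1.6093
  (v3,v9,v4) [-++] → (1.25465, -1.50335, 0.2012)–(1.00595, -1.75205, 0.2012)  len=0.3517
  (v3,v4,v2) [-+-] → (1.00595, -1.75205, 0.2012)–(-1.00595, -1.75205, 0.2012)  len=2.0119
  (v3,v8,v9) [--+] → (1.8289, 0, 0.2012)–(1.25465, -1.50335, 0.2012)  len=1.6093
  (v2,v4,v11) [-++] → (-1.00595, -1.75205, 0.2012)–(-1.25465, -1.50335, 0.2012)  len=0.3517
  (v9,v8,v1) [+--] → (1.8289, 0, 0.2012)–(1.25465, 1.50335, 0.2012)  len=1.6093

Chained into 1 loop(s):
  loop 1: 10 segments, perimeter = 11.8678
Total perimeter = 11.868

loops=1 perimeter=11.868


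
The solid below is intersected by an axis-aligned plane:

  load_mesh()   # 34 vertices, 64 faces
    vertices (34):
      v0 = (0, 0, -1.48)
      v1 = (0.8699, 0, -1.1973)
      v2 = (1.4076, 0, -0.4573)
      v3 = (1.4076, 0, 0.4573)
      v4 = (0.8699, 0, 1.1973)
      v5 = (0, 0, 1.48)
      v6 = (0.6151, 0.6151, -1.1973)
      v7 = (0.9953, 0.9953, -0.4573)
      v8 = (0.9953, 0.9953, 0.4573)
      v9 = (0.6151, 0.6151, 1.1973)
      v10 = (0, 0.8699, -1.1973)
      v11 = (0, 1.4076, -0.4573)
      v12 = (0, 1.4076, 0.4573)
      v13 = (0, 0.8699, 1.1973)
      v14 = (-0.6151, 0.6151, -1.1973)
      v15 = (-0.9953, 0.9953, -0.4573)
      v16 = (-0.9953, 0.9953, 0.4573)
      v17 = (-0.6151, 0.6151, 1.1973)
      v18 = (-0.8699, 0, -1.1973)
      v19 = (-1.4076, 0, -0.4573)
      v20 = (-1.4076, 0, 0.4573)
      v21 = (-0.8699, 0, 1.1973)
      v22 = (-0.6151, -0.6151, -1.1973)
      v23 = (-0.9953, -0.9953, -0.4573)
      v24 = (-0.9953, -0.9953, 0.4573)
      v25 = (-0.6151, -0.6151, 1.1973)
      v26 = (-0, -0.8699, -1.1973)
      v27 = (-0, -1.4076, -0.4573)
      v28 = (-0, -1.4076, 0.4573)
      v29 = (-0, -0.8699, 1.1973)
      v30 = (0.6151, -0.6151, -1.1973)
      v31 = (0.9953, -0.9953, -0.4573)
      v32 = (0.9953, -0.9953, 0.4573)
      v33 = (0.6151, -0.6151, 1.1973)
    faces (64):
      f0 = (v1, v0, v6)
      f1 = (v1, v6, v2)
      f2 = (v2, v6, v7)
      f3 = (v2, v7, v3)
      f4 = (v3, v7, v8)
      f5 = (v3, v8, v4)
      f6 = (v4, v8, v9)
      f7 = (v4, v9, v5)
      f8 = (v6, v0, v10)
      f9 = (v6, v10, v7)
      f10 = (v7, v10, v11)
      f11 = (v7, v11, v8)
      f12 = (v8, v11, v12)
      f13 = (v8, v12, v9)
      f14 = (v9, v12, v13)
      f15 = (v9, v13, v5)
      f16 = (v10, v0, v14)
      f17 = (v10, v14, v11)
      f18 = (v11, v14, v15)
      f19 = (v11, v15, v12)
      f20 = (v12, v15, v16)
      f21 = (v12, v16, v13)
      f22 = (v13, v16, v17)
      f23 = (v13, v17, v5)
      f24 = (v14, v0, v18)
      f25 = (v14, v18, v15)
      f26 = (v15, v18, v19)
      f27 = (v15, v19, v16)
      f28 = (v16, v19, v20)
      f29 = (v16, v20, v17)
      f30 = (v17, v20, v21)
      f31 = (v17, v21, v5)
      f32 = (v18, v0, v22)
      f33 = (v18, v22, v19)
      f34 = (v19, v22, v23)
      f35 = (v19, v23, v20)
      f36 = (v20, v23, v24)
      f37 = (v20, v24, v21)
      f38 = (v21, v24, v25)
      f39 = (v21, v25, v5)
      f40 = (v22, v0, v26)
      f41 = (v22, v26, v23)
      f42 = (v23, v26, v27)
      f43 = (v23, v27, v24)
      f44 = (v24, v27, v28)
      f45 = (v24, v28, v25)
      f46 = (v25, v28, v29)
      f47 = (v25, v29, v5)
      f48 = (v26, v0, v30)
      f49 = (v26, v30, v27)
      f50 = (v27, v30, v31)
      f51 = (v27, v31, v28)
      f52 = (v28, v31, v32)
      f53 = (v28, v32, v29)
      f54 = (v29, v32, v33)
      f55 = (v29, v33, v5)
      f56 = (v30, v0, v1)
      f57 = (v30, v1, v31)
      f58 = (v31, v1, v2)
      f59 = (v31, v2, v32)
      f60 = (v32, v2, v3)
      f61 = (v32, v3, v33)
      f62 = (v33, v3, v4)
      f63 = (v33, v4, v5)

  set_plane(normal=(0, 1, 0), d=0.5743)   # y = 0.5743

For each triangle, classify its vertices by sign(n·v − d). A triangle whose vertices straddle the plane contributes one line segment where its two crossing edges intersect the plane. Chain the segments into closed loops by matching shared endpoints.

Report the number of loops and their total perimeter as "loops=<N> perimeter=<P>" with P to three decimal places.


Straddling triangles (20 of 64):
  (v1,v0,v6) [--+] → (0.5743, 0.5743, -1.21605)–(0.632001, 0.5743, -1.1973)  len=0.0607
  (v1,v6,v2) [-+-] → (0.632001, 0.5743, -1.1973)–(0.667667, 0.5743, -1.14822)  len=0.0607
  (v2,v6,v7) [-++] → (0.667667, 0.5743, -1.14822)–(1.1697, 0.5743, -0.4573)  len=0.8540
  (v2,v7,v3) [-+-] → (1.1697, 0.5743, -0.4573)–(1.1697, 0.5743, -0.0704351)  len=0.3869
  (v3,v7,v8) [-++] → (1.1697, 0.5743, -0.0704351)–(1.1697, 0.5743, 0.4573)  len=0.5277
  (v3,v8,v4) [-+-] → (1.1697, 0.5743, 0.4573)–(0.942257, 0.5743, 0.770311)  len=0.3869
  (v4,v8,v9) [-++] → (0.942257, 0.5743, 0.770311)–(0.632001, 0.5743, 1.1973)  len=0.5278
  (v4,v9,v5) [-+-] → (0.632001, 0.5743, 1.1973)–(0.5743, 0.5743, 1.21605)  len=0.0607
  (v6,v0,v10) [+-+] → (0.5743, 0.5743, -1.21605)–(0, 0.5743, -1.29336)  len=0.5795
  (v9,v13,v5) [++-] → (0, 0.5743, 1.29336)–(0.5743, 0.5743, 1.21605)  len=0.5795
  (v10,v0,v14) [+-+] → (0, 0.5743, -1.29336)–(-0.5743, 0.5743, -1.21605)  len=0.5795
  (v13,v17,v5) [++-] → (-0.5743, 0.5743, 1.21605)–(0, 0.5743, 1.29336)  len=0.5795
  (v14,v0,v18) [+--] → (-0.5743, 0.5743, -1.21605)–(-0.632001, 0.5743, -1.1973)  len=0.0607
  (v14,v18,v15) [+-+] → (-0.632001, 0.5743, -1.1973)–(-0.942257, 0.5743, -0.770311)  len=0.5278
  (v15,v18,v19) [+--] → (-0.942257, 0.5743, -0.770311)–(-1.1697, 0.5743, -0.4573)  len=0.3869
  (v15,v19,v16) [+-+] → (-1.1697, 0.5743, -0.4573)–(-1.1697, 0.5743, 0.0704351)  len=0.5277
  (v16,v19,v20) [+--] → (-1.1697, 0.5743, 0.0704351)–(-1.1697, 0.5743, 0.4573)  len=0.3869
  (v16,v20,v17) [+-+] → (-1.1697, 0.5743, 0.4573)–(-0.667667, 0.5743, 1.14822)  len=0.8540
  (v17,v20,v21) [+--] → (-0.667667, 0.5743, 1.14822)–(-0.632001, 0.5743, 1.1973)  len=0.0607
  (v17,v21,v5) [+--] → (-0.632001, 0.5743, 1.1973)–(-0.5743, 0.5743, 1.21605)  len=0.0607

Chained into 1 loop(s):
  loop 1: 20 segments, perimeter = 8.0487
Total perimeter = 8.049

loops=1 perimeter=8.049
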